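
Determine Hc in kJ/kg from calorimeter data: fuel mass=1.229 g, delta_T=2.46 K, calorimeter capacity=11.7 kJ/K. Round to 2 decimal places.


Hc = C_cal * delta_T / m_fuel
Q_released = 11.7 * 2.46 = 28.7820 kJ
m_fuel = 1.229 g = 1.229/1000 kg = 0.001229 kg
Hc = 28.7820 / 0.001229 = 23419.04 kJ/kg


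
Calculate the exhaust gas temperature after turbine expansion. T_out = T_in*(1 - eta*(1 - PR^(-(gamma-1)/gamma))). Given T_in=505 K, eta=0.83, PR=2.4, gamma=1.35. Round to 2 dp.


T_out = T_in * (1 - eta * (1 - PR^(-(gamma-1)/gamma)))
Exponent = -(1.35-1)/1.35 = -0.25925926
PR^exp = 2.4^(-0.25925926) = 0.79694200
Factor = 1 - 0.83*(1 - 0.79694200) = 0.83146186
T_out = 505 * 0.83146186 = 419.89 K


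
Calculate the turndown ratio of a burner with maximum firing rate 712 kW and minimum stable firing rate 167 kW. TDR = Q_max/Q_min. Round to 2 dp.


TDR = Q_max / Q_min
TDR = 712 / 167 = 4.26


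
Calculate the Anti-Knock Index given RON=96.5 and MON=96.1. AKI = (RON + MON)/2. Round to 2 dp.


AKI = (RON + MON) / 2
AKI = (96.5 + 96.1) / 2
AKI = 192.6 / 2 = 96.30


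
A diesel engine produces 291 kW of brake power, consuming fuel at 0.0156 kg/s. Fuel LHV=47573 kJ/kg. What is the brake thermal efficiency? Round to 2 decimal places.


eta_BTE = (BP / (mf * LHV)) * 100
Denominator = 0.0156 * 47573 = 742.1388 kW
eta_BTE = (291 / 742.1388) * 100 = 39.21%


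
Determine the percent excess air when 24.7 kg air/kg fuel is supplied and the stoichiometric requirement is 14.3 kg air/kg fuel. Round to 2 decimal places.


Excess air = actual - stoichiometric = 24.7 - 14.3 = 10.40 kg/kg fuel
Excess air % = (excess / stoich) * 100 = (10.40 / 14.3) * 100 = 72.73%


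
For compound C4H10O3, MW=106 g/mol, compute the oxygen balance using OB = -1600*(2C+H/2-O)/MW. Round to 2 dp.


OB = -1600 * (2C + H/2 - O) / MW
Inner = 2*4 + 10/2 - 3 = 10.00
OB = -1600 * 10.00 / 106 = -150.94%


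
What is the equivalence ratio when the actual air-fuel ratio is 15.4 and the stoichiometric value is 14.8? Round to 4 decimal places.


phi = AFR_stoich / AFR_actual
phi = 14.8 / 15.4 = 0.9610


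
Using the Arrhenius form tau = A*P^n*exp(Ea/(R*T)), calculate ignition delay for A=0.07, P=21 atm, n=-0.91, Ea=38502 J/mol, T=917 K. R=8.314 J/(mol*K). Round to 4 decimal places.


tau = A * P^n * exp(Ea/(R*T))
P^n = 21^(-0.91) = 0.06262972
Ea/(R*T) = 38502/(8.314*917) = 5.050146
exp(Ea/(R*T)) = 156.045246
tau = 0.07 * 0.06262972 * 156.045246 = 0.6841 ms


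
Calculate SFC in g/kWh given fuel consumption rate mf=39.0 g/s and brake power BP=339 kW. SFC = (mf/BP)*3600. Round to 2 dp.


SFC = (mf / BP) * 3600
Rate = 39.0 / 339 = 0.115044 g/(s*kW)
SFC = 0.115044 * 3600 = 414.16 g/kWh


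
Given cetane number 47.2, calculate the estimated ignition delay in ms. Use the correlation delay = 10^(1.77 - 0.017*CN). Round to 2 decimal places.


delay = 10^(1.77 - 0.017*CN)
Exponent = 1.77 - 0.017*47.2 = 0.9676
delay = 10^0.9676 = 9.28 ms


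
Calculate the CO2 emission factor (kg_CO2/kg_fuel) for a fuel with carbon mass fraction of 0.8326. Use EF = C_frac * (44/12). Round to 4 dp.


EF = C_frac * (M_CO2 / M_C)
EF = 0.8326 * (44/12)
EF = 0.8326 * 3.666667 = 3.0529 kg_CO2/kg_fuel


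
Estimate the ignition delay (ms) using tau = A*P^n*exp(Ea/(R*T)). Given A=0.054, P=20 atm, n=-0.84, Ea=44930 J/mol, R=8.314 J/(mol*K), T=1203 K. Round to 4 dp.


tau = A * P^n * exp(Ea/(R*T))
P^n = 20^(-0.84) = 0.08074856
Ea/(R*T) = 44930/(8.314*1203) = 4.492217
exp(Ea/(R*T)) = 89.319288
tau = 0.054 * 0.08074856 * 89.319288 = 0.3895 ms


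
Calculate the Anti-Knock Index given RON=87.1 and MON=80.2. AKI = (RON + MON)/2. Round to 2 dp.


AKI = (RON + MON) / 2
AKI = (87.1 + 80.2) / 2
AKI = 167.3 / 2 = 83.65


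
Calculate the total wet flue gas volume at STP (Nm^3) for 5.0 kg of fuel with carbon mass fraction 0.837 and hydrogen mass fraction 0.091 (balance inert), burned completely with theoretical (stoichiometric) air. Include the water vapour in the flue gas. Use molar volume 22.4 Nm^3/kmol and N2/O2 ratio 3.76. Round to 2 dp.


Per kg fuel: CO2 = (C/12 kmol)*22.4 = (0.837/12)*22.4 = 1.56240 Nm^3
Per kg fuel: H2O = (H/2 kmol)*22.4 = (0.091/2)*22.4 = 1.01920 Nm^3
O2 needed per kg fuel = C/12 + H/4 = 0.837/12 + 0.091/4 = 0.09250000 kmol
Per kg fuel: N2 = O2*3.76*22.4 = 0.09250000*3.76*22.4 = 7.79072 Nm^3
Total per kg = 1.56240 + 1.01920 + 7.79072 = 10.37232 Nm^3
Total = 10.37232 * 5.0 = 51.86 Nm^3


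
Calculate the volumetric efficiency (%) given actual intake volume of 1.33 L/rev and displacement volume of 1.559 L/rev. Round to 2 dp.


eta_v = (V_actual / V_disp) * 100
Ratio = 1.33 / 1.559 = 0.8531
eta_v = 0.8531 * 100 = 85.31%


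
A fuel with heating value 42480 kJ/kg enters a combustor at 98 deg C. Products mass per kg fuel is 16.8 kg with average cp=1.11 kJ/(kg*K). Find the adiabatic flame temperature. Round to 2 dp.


T_ad = T_in + Hc / (m_p * cp)
Denominator = 16.8 * 1.11 = 18.6480
Temperature rise = 42480 / 18.6480 = 2277.99 K
T_ad = 98 + 2277.99 = 2375.99 deg C


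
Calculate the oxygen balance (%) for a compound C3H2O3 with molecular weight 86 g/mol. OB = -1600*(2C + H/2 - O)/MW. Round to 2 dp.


OB = -1600 * (2C + H/2 - O) / MW
Inner = 2*3 + 2/2 - 3 = 4.00
OB = -1600 * 4.00 / 86 = -74.42%


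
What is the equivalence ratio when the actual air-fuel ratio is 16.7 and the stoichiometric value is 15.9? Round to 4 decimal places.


phi = AFR_stoich / AFR_actual
phi = 15.9 / 16.7 = 0.9521


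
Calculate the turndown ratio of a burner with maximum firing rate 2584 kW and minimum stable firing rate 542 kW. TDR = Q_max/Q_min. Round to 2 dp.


TDR = Q_max / Q_min
TDR = 2584 / 542 = 4.77


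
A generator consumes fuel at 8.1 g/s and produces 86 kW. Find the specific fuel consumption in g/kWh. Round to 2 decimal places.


SFC = (mf / BP) * 3600
Rate = 8.1 / 86 = 0.094186 g/(s*kW)
SFC = 0.094186 * 3600 = 339.07 g/kWh


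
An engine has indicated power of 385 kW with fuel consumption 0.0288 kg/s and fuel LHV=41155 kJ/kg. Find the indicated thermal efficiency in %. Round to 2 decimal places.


eta_ith = (IP / (mf * LHV)) * 100
Denominator = 0.0288 * 41155 = 1185.2640 kW
eta_ith = (385 / 1185.2640) * 100 = 32.48%


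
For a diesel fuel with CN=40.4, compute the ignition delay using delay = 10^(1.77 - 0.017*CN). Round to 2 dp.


delay = 10^(1.77 - 0.017*CN)
Exponent = 1.77 - 0.017*40.4 = 1.0832
delay = 10^1.0832 = 12.11 ms


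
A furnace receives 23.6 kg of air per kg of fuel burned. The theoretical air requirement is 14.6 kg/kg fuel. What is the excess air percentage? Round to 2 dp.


Excess air = actual - stoichiometric = 23.6 - 14.6 = 9.00 kg/kg fuel
Excess air % = (excess / stoich) * 100 = (9.00 / 14.6) * 100 = 61.64%


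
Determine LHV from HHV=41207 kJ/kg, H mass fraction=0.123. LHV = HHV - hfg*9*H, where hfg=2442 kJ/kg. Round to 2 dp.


LHV = HHV - hfg * 9 * H
Water correction = 2442 * 9 * 0.123 = 2703.294 kJ/kg
LHV = 41207 - 2703.294 = 38503.71 kJ/kg


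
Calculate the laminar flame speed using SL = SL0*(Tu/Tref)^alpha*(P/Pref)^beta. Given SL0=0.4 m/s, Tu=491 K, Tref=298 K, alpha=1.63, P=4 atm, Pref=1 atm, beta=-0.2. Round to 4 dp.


SL = SL0 * (Tu/Tref)^alpha * (P/Pref)^beta
T ratio = 491/298 = 1.64765101
(T ratio)^alpha = 1.64765101^1.63 = 2.256786
(P/Pref)^beta = 4^(-0.2) = 0.757858
SL = 0.4 * 2.256786 * 0.757858 = 0.6841 m/s


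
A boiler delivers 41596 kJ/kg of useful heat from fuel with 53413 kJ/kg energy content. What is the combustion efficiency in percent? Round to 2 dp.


Efficiency = (Q_useful / Q_fuel) * 100
Efficiency = (41596 / 53413) * 100
Efficiency = 0.7788 * 100 = 77.88%


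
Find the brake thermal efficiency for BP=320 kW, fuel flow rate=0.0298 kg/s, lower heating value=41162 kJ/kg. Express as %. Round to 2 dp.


eta_BTE = (BP / (mf * LHV)) * 100
Denominator = 0.0298 * 41162 = 1226.6276 kW
eta_BTE = (320 / 1226.6276) * 100 = 26.09%


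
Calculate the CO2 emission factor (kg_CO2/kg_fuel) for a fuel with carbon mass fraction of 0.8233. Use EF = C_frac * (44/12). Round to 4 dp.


EF = C_frac * (M_CO2 / M_C)
EF = 0.8233 * (44/12)
EF = 0.8233 * 3.666667 = 3.0188 kg_CO2/kg_fuel


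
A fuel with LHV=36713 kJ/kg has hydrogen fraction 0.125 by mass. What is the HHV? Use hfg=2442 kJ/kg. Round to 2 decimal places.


HHV = LHV + hfg * 9 * H
Water addition = 2442 * 9 * 0.125 = 2747.250 kJ/kg
HHV = 36713 + 2747.250 = 39460.25 kJ/kg


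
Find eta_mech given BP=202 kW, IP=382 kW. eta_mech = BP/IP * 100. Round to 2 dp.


eta_mech = (BP / IP) * 100
Ratio = 202 / 382 = 0.5288
eta_mech = 0.5288 * 100 = 52.88%


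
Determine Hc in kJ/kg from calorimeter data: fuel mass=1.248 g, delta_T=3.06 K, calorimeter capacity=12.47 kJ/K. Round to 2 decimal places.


Hc = C_cal * delta_T / m_fuel
Q_released = 12.47 * 3.06 = 38.1582 kJ
m_fuel = 1.248 g = 1.248/1000 kg = 0.001248 kg
Hc = 38.1582 / 0.001248 = 30575.48 kJ/kg


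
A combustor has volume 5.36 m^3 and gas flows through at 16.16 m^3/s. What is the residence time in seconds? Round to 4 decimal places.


tau = V / Q_flow
tau = 5.36 / 16.16 = 0.3317 s


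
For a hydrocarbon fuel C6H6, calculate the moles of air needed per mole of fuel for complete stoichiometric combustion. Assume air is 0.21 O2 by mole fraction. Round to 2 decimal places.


Balanced combustion: C6H6 + 7.5 O2 -> 6 CO2 + 3 H2O
O2 needed = C + H/4 = 6 + 6/4 = 7.50 moles
Air moles = O2 / 0.21 = 7.50 / 0.21 = 35.71 moles air


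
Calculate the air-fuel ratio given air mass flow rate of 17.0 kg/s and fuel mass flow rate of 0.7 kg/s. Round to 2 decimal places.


AFR = m_air / m_fuel
AFR = 17.0 / 0.7 = 24.29


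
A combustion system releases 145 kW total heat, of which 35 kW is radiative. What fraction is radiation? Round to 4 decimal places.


f_rad = Q_rad / Q_total
f_rad = 35 / 145 = 0.2414


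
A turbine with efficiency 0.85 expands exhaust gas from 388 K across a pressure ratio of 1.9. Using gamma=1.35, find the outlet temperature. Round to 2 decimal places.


T_out = T_in * (1 - eta * (1 - PR^(-(gamma-1)/gamma)))
Exponent = -(1.35-1)/1.35 = -0.25925926
PR^exp = 1.9^(-0.25925926) = 0.84670193
Factor = 1 - 0.85*(1 - 0.84670193) = 0.86969664
T_out = 388 * 0.86969664 = 337.44 K


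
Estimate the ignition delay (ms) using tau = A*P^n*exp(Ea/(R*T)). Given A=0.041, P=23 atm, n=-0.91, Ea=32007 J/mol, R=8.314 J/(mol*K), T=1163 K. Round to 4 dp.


tau = A * P^n * exp(Ea/(R*T))
P^n = 23^(-0.91) = 0.05765376
Ea/(R*T) = 32007/(8.314*1163) = 3.310208
exp(Ea/(R*T)) = 27.390812
tau = 0.041 * 0.05765376 * 27.390812 = 0.0647 ms


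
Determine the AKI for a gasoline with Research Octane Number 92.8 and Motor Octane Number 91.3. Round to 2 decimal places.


AKI = (RON + MON) / 2
AKI = (92.8 + 91.3) / 2
AKI = 184.1 / 2 = 92.05


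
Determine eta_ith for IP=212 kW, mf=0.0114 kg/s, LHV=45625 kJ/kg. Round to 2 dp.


eta_ith = (IP / (mf * LHV)) * 100
Denominator = 0.0114 * 45625 = 520.1250 kW
eta_ith = (212 / 520.1250) * 100 = 40.76%


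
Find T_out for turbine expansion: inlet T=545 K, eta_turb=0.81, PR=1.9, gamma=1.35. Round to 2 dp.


T_out = T_in * (1 - eta * (1 - PR^(-(gamma-1)/gamma)))
Exponent = -(1.35-1)/1.35 = -0.25925926
PR^exp = 1.9^(-0.25925926) = 0.84670193
Factor = 1 - 0.81*(1 - 0.84670193) = 0.87582856
T_out = 545 * 0.87582856 = 477.33 K


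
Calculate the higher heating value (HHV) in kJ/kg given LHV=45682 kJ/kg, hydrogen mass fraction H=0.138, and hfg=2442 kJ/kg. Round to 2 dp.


HHV = LHV + hfg * 9 * H
Water addition = 2442 * 9 * 0.138 = 3032.964 kJ/kg
HHV = 45682 + 3032.964 = 48714.96 kJ/kg


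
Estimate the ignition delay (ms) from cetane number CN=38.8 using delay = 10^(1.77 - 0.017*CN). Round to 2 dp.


delay = 10^(1.77 - 0.017*CN)
Exponent = 1.77 - 0.017*38.8 = 1.1104
delay = 10^1.1104 = 12.89 ms


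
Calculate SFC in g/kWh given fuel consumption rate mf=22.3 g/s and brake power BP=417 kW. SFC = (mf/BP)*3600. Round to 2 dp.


SFC = (mf / BP) * 3600
Rate = 22.3 / 417 = 0.053477 g/(s*kW)
SFC = 0.053477 * 3600 = 192.52 g/kWh


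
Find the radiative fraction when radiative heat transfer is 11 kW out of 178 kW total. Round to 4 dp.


f_rad = Q_rad / Q_total
f_rad = 11 / 178 = 0.0618


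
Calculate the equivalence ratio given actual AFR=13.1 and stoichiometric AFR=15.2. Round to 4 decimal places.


phi = AFR_stoich / AFR_actual
phi = 15.2 / 13.1 = 1.1603


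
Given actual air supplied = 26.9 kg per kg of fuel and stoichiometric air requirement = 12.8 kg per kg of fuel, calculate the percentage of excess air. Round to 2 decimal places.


Excess air = actual - stoichiometric = 26.9 - 12.8 = 14.10 kg/kg fuel
Excess air % = (excess / stoich) * 100 = (14.10 / 12.8) * 100 = 110.16%


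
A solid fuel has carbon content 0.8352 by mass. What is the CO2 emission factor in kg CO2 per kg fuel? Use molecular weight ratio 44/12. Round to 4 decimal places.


EF = C_frac * (M_CO2 / M_C)
EF = 0.8352 * (44/12)
EF = 0.8352 * 3.666667 = 3.0624 kg_CO2/kg_fuel


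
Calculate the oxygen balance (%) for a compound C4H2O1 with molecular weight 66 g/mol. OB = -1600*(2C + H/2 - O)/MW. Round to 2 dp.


OB = -1600 * (2C + H/2 - O) / MW
Inner = 2*4 + 2/2 - 1 = 8.00
OB = -1600 * 8.00 / 66 = -193.94%


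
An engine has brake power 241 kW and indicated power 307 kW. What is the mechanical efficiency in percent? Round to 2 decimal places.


eta_mech = (BP / IP) * 100
Ratio = 241 / 307 = 0.7850
eta_mech = 0.7850 * 100 = 78.50%


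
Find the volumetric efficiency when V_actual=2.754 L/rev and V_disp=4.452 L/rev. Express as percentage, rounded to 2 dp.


eta_v = (V_actual / V_disp) * 100
Ratio = 2.754 / 4.452 = 0.6186
eta_v = 0.6186 * 100 = 61.86%


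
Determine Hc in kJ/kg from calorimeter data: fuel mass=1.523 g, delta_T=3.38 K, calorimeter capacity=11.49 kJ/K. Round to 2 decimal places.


Hc = C_cal * delta_T / m_fuel
Q_released = 11.49 * 3.38 = 38.8362 kJ
m_fuel = 1.523 g = 1.523/1000 kg = 0.001523 kg
Hc = 38.8362 / 0.001523 = 25499.80 kJ/kg


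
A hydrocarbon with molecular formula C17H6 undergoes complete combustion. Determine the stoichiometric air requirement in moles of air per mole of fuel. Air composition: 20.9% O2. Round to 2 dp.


Balanced combustion: C17H6 + 18.5 O2 -> 17 CO2 + 3 H2O
O2 needed = C + H/4 = 17 + 6/4 = 18.50 moles
Air moles = O2 / 0.209 = 18.50 / 0.209 = 88.52 moles air


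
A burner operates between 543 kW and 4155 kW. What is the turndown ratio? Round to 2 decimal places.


TDR = Q_max / Q_min
TDR = 4155 / 543 = 7.65


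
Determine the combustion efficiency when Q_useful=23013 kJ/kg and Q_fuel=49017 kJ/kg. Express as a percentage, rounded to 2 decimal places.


Efficiency = (Q_useful / Q_fuel) * 100
Efficiency = (23013 / 49017) * 100
Efficiency = 0.4695 * 100 = 46.95%


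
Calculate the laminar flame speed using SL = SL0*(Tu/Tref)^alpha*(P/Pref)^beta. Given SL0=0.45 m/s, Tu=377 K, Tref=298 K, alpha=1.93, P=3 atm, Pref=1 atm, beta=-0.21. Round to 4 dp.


SL = SL0 * (Tu/Tref)^alpha * (P/Pref)^beta
T ratio = 377/298 = 1.26510067
(T ratio)^alpha = 1.26510067^1.93 = 1.574350
(P/Pref)^beta = 3^(-0.21) = 0.793971
SL = 0.45 * 1.574350 * 0.793971 = 0.5625 m/s


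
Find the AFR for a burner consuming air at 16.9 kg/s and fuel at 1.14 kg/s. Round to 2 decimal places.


AFR = m_air / m_fuel
AFR = 16.9 / 1.14 = 14.82


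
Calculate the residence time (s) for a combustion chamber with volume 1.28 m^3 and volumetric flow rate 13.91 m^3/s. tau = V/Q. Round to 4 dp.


tau = V / Q_flow
tau = 1.28 / 13.91 = 0.0920 s


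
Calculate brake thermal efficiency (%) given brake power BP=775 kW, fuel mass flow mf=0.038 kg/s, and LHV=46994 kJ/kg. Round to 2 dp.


eta_BTE = (BP / (mf * LHV)) * 100
Denominator = 0.038 * 46994 = 1785.7720 kW
eta_BTE = (775 / 1785.7720) * 100 = 43.40%


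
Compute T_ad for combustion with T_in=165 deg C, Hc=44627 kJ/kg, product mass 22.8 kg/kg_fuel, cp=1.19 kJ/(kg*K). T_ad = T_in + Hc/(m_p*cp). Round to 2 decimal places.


T_ad = T_in + Hc / (m_p * cp)
Denominator = 22.8 * 1.19 = 27.1320
Temperature rise = 44627 / 27.1320 = 1644.81 K
T_ad = 165 + 1644.81 = 1809.81 deg C


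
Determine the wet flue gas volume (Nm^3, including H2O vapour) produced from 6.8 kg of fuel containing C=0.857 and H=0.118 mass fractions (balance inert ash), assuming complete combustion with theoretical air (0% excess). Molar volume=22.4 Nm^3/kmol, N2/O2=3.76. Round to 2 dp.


Per kg fuel: CO2 = (C/12 kmol)*22.4 = (0.857/12)*22.4 = 1.59973 Nm^3
Per kg fuel: H2O = (H/2 kmol)*22.4 = (0.118/2)*22.4 = 1.32160 Nm^3
O2 needed per kg fuel = C/12 + H/4 = 0.857/12 + 0.118/4 = 0.10091667 kmol
Per kg fuel: N2 = O2*3.76*22.4 = 0.10091667*3.76*22.4 = 8.49961 Nm^3
Total per kg = 1.59973 + 1.32160 + 8.49961 = 11.42094 Nm^3
Total = 11.42094 * 6.8 = 77.66 Nm^3


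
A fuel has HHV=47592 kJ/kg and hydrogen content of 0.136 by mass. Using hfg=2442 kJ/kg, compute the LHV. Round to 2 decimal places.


LHV = HHV - hfg * 9 * H
Water correction = 2442 * 9 * 0.136 = 2989.008 kJ/kg
LHV = 47592 - 2989.008 = 44602.99 kJ/kg


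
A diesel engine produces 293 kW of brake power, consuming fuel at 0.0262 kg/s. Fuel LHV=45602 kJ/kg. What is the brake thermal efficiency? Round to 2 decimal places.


eta_BTE = (BP / (mf * LHV)) * 100
Denominator = 0.0262 * 45602 = 1194.7724 kW
eta_BTE = (293 / 1194.7724) * 100 = 24.52%


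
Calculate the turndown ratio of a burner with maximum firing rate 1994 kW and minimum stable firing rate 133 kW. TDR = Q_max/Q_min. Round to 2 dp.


TDR = Q_max / Q_min
TDR = 1994 / 133 = 14.99


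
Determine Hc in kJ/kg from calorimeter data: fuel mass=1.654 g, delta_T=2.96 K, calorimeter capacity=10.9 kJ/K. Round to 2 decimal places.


Hc = C_cal * delta_T / m_fuel
Q_released = 10.9 * 2.96 = 32.2640 kJ
m_fuel = 1.654 g = 1.654/1000 kg = 0.001654 kg
Hc = 32.2640 / 0.001654 = 19506.65 kJ/kg


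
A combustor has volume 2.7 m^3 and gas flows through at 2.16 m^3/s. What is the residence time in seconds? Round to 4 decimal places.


tau = V / Q_flow
tau = 2.7 / 2.16 = 1.2500 s


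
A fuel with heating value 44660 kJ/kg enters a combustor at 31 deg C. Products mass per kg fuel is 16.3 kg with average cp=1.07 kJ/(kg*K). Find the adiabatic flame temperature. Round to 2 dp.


T_ad = T_in + Hc / (m_p * cp)
Denominator = 16.3 * 1.07 = 17.4410
Temperature rise = 44660 / 17.4410 = 2560.63 K
T_ad = 31 + 2560.63 = 2591.63 deg C


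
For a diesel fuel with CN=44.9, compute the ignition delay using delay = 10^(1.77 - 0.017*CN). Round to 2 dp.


delay = 10^(1.77 - 0.017*CN)
Exponent = 1.77 - 0.017*44.9 = 1.0067
delay = 10^1.0067 = 10.16 ms


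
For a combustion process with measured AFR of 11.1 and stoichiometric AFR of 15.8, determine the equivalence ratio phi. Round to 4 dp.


phi = AFR_stoich / AFR_actual
phi = 15.8 / 11.1 = 1.4234


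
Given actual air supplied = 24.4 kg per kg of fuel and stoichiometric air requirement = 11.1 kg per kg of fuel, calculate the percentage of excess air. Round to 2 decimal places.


Excess air = actual - stoichiometric = 24.4 - 11.1 = 13.30 kg/kg fuel
Excess air % = (excess / stoich) * 100 = (13.30 / 11.1) * 100 = 119.82%


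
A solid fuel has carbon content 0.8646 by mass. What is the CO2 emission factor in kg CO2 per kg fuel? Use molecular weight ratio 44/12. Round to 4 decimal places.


EF = C_frac * (M_CO2 / M_C)
EF = 0.8646 * (44/12)
EF = 0.8646 * 3.666667 = 3.1702 kg_CO2/kg_fuel


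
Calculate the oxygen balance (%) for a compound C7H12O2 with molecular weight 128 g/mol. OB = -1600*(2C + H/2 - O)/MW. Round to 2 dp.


OB = -1600 * (2C + H/2 - O) / MW
Inner = 2*7 + 12/2 - 2 = 18.00
OB = -1600 * 18.00 / 128 = -225.00%


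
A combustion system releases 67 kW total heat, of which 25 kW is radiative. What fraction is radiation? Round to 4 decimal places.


f_rad = Q_rad / Q_total
f_rad = 25 / 67 = 0.3731


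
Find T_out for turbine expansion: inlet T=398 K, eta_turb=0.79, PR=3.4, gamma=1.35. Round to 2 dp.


T_out = T_in * (1 - eta * (1 - PR^(-(gamma-1)/gamma)))
Exponent = -(1.35-1)/1.35 = -0.25925926
PR^exp = 3.4^(-0.25925926) = 0.72813041
Factor = 1 - 0.79*(1 - 0.72813041) = 0.78522302
T_out = 398 * 0.78522302 = 312.52 K


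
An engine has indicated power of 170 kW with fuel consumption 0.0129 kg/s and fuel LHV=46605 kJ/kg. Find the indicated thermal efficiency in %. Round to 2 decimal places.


eta_ith = (IP / (mf * LHV)) * 100
Denominator = 0.0129 * 46605 = 601.2045 kW
eta_ith = (170 / 601.2045) * 100 = 28.28%


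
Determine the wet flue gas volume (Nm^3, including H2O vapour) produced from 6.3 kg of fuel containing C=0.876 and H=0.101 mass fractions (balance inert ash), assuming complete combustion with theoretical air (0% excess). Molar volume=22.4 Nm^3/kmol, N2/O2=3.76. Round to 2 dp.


Per kg fuel: CO2 = (C/12 kmol)*22.4 = (0.876/12)*22.4 = 1.63520 Nm^3
Per kg fuel: H2O = (H/2 kmol)*22.4 = (0.101/2)*22.4 = 1.13120 Nm^3
O2 needed per kg fuel = C/12 + H/4 = 0.876/12 + 0.101/4 = 0.09825000 kmol
Per kg fuel: N2 = O2*3.76*22.4 = 0.09825000*3.76*22.4 = 8.27501 Nm^3
Total per kg = 1.63520 + 1.13120 + 8.27501 = 11.04141 Nm^3
Total = 11.04141 * 6.3 = 69.56 Nm^3


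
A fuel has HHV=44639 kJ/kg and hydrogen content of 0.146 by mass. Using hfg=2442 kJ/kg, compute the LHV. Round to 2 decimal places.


LHV = HHV - hfg * 9 * H
Water correction = 2442 * 9 * 0.146 = 3208.788 kJ/kg
LHV = 44639 - 3208.788 = 41430.21 kJ/kg


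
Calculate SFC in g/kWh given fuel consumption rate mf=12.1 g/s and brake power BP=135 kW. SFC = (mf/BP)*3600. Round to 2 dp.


SFC = (mf / BP) * 3600
Rate = 12.1 / 135 = 0.089630 g/(s*kW)
SFC = 0.089630 * 3600 = 322.67 g/kWh


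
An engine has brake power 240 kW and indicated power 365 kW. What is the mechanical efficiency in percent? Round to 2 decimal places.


eta_mech = (BP / IP) * 100
Ratio = 240 / 365 = 0.6575
eta_mech = 0.6575 * 100 = 65.75%


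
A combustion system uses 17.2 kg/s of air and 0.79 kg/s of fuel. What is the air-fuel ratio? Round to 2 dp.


AFR = m_air / m_fuel
AFR = 17.2 / 0.79 = 21.77


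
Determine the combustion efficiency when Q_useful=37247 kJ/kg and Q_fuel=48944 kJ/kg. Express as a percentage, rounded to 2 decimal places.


Efficiency = (Q_useful / Q_fuel) * 100
Efficiency = (37247 / 48944) * 100
Efficiency = 0.7610 * 100 = 76.10%


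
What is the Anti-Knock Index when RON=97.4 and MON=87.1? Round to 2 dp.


AKI = (RON + MON) / 2
AKI = (97.4 + 87.1) / 2
AKI = 184.5 / 2 = 92.25


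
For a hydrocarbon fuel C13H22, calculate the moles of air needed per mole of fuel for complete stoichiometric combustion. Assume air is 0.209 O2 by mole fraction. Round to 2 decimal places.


Balanced combustion: C13H22 + 18.5 O2 -> 13 CO2 + 11 H2O
O2 needed = C + H/4 = 13 + 22/4 = 18.50 moles
Air moles = O2 / 0.209 = 18.50 / 0.209 = 88.52 moles air


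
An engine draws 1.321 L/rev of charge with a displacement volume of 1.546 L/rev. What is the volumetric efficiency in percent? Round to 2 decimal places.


eta_v = (V_actual / V_disp) * 100
Ratio = 1.321 / 1.546 = 0.8545
eta_v = 0.8545 * 100 = 85.45%


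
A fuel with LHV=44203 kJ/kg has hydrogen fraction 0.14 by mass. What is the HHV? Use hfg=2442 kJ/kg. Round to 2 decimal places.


HHV = LHV + hfg * 9 * H
Water addition = 2442 * 9 * 0.14 = 3076.920 kJ/kg
HHV = 44203 + 3076.920 = 47279.92 kJ/kg


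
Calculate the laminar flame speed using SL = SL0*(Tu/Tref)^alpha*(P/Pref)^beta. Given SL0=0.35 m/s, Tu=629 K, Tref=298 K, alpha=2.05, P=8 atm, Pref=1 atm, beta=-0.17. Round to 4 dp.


SL = SL0 * (Tu/Tref)^alpha * (P/Pref)^beta
T ratio = 629/298 = 2.11073826
(T ratio)^alpha = 2.11073826^2.05 = 4.624774
(P/Pref)^beta = 8^(-0.17) = 0.702222
SL = 0.35 * 4.624774 * 0.702222 = 1.1367 m/s


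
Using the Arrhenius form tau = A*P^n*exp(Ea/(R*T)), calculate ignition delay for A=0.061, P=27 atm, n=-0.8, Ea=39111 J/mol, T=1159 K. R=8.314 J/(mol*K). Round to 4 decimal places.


tau = A * P^n * exp(Ea/(R*T))
P^n = 27^(-0.8) = 0.07159933
Ea/(R*T) = 39111/(8.314*1159) = 4.058873
exp(Ea/(R*T)) = 57.909012
tau = 0.061 * 0.07159933 * 57.909012 = 0.2529 ms


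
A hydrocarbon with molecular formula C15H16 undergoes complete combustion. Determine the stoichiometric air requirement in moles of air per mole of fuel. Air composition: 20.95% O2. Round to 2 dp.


Balanced combustion: C15H16 + 19 O2 -> 15 CO2 + 8 H2O
O2 needed = C + H/4 = 15 + 16/4 = 19.00 moles
Air moles = O2 / 0.2095 = 19.00 / 0.2095 = 90.69 moles air


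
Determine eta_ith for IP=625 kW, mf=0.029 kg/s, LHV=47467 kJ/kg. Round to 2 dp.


eta_ith = (IP / (mf * LHV)) * 100
Denominator = 0.029 * 47467 = 1376.5430 kW
eta_ith = (625 / 1376.5430) * 100 = 45.40%


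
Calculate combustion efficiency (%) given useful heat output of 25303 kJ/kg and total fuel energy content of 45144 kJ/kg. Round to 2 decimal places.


Efficiency = (Q_useful / Q_fuel) * 100
Efficiency = (25303 / 45144) * 100
Efficiency = 0.5605 * 100 = 56.05%


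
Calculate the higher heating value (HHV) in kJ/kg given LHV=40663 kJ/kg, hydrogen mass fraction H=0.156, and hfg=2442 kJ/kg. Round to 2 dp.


HHV = LHV + hfg * 9 * H
Water addition = 2442 * 9 * 0.156 = 3428.568 kJ/kg
HHV = 40663 + 3428.568 = 44091.57 kJ/kg


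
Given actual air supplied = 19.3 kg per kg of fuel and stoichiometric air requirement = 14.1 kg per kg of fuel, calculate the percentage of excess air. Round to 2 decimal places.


Excess air = actual - stoichiometric = 19.3 - 14.1 = 5.20 kg/kg fuel
Excess air % = (excess / stoich) * 100 = (5.20 / 14.1) * 100 = 36.88%


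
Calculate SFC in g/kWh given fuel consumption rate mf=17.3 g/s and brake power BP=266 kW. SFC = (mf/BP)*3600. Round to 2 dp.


SFC = (mf / BP) * 3600
Rate = 17.3 / 266 = 0.065038 g/(s*kW)
SFC = 0.065038 * 3600 = 234.14 g/kWh


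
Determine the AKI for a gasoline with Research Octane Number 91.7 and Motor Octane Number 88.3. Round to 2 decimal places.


AKI = (RON + MON) / 2
AKI = (91.7 + 88.3) / 2
AKI = 180.0 / 2 = 90.00


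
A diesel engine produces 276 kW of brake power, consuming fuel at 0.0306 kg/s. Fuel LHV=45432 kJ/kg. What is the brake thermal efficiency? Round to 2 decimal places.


eta_BTE = (BP / (mf * LHV)) * 100
Denominator = 0.0306 * 45432 = 1390.2192 kW
eta_BTE = (276 / 1390.2192) * 100 = 19.85%


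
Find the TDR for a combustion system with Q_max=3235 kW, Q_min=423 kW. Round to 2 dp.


TDR = Q_max / Q_min
TDR = 3235 / 423 = 7.65


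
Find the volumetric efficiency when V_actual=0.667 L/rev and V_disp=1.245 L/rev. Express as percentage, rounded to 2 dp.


eta_v = (V_actual / V_disp) * 100
Ratio = 0.667 / 1.245 = 0.5357
eta_v = 0.5357 * 100 = 53.57%


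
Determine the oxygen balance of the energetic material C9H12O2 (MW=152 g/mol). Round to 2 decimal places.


OB = -1600 * (2C + H/2 - O) / MW
Inner = 2*9 + 12/2 - 2 = 22.00
OB = -1600 * 22.00 / 152 = -231.58%


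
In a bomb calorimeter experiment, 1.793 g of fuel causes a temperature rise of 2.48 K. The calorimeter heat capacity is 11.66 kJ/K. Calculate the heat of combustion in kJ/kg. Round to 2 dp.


Hc = C_cal * delta_T / m_fuel
Q_released = 11.66 * 2.48 = 28.9168 kJ
m_fuel = 1.793 g = 1.793/1000 kg = 0.001793 kg
Hc = 28.9168 / 0.001793 = 16127.61 kJ/kg


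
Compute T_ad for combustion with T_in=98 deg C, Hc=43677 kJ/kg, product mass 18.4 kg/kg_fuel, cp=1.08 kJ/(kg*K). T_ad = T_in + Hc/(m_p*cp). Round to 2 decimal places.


T_ad = T_in + Hc / (m_p * cp)
Denominator = 18.4 * 1.08 = 19.8720
Temperature rise = 43677 / 19.8720 = 2197.92 K
T_ad = 98 + 2197.92 = 2295.92 deg C


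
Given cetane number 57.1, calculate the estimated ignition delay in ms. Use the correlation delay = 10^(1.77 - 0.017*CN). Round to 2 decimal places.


delay = 10^(1.77 - 0.017*CN)
Exponent = 1.77 - 0.017*57.1 = 0.7993
delay = 10^0.7993 = 6.30 ms


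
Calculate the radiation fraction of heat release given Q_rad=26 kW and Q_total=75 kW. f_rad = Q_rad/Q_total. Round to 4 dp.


f_rad = Q_rad / Q_total
f_rad = 26 / 75 = 0.3467


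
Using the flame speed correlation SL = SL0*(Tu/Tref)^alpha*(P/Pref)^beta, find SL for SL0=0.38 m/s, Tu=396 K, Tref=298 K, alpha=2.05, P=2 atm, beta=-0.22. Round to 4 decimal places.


SL = SL0 * (Tu/Tref)^alpha * (P/Pref)^beta
T ratio = 396/298 = 1.32885906
(T ratio)^alpha = 1.32885906^2.05 = 1.791149
(P/Pref)^beta = 2^(-0.22) = 0.858565
SL = 0.38 * 1.791149 * 0.858565 = 0.5844 m/s


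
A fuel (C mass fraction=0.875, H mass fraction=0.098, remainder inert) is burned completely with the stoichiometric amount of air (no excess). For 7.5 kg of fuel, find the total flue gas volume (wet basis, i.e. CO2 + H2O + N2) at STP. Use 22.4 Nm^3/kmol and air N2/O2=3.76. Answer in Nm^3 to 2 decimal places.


Per kg fuel: CO2 = (C/12 kmol)*22.4 = (0.875/12)*22.4 = 1.63333 Nm^3
Per kg fuel: H2O = (H/2 kmol)*22.4 = (0.098/2)*22.4 = 1.09760 Nm^3
O2 needed per kg fuel = C/12 + H/4 = 0.875/12 + 0.098/4 = 0.09741667 kmol
Per kg fuel: N2 = O2*3.76*22.4 = 0.09741667*3.76*22.4 = 8.20482 Nm^3
Total per kg = 1.63333 + 1.09760 + 8.20482 = 10.93575 Nm^3
Total = 10.93575 * 7.5 = 82.02 Nm^3


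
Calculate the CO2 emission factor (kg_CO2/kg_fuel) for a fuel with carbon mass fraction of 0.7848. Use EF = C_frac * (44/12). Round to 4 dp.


EF = C_frac * (M_CO2 / M_C)
EF = 0.7848 * (44/12)
EF = 0.7848 * 3.666667 = 2.8776 kg_CO2/kg_fuel


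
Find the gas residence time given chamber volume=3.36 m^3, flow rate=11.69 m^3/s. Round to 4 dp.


tau = V / Q_flow
tau = 3.36 / 11.69 = 0.2874 s


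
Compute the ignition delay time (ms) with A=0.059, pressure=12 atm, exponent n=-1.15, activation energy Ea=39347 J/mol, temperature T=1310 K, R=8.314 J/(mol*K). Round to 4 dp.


tau = A * P^n * exp(Ea/(R*T))
P^n = 12^(-1.15) = 0.05740392
Ea/(R*T) = 39347/(8.314*1310) = 3.612687
exp(Ea/(R*T)) = 37.065506
tau = 0.059 * 0.05740392 * 37.065506 = 0.1255 ms


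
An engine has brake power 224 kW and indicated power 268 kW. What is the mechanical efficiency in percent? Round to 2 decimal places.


eta_mech = (BP / IP) * 100
Ratio = 224 / 268 = 0.8358
eta_mech = 0.8358 * 100 = 83.58%


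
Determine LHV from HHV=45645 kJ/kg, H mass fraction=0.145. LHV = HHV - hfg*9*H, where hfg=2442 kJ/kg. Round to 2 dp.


LHV = HHV - hfg * 9 * H
Water correction = 2442 * 9 * 0.145 = 3186.810 kJ/kg
LHV = 45645 - 3186.810 = 42458.19 kJ/kg


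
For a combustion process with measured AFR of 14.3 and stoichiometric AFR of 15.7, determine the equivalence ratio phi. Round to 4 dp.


phi = AFR_stoich / AFR_actual
phi = 15.7 / 14.3 = 1.0979


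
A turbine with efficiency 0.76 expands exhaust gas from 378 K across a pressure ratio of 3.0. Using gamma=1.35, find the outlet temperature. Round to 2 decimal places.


T_out = T_in * (1 - eta * (1 - PR^(-(gamma-1)/gamma)))
Exponent = -(1.35-1)/1.35 = -0.25925926
PR^exp = 3.0^(-0.25925926) = 0.75214556
Factor = 1 - 0.76*(1 - 0.75214556) = 0.81163063
T_out = 378 * 0.81163063 = 306.80 K


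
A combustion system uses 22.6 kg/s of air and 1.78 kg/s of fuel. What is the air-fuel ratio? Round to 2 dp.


AFR = m_air / m_fuel
AFR = 22.6 / 1.78 = 12.70


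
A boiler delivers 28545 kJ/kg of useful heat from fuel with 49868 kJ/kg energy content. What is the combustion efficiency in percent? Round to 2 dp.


Efficiency = (Q_useful / Q_fuel) * 100
Efficiency = (28545 / 49868) * 100
Efficiency = 0.5724 * 100 = 57.24%


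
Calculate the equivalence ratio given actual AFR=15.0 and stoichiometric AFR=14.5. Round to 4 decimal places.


phi = AFR_stoich / AFR_actual
phi = 14.5 / 15.0 = 0.9667


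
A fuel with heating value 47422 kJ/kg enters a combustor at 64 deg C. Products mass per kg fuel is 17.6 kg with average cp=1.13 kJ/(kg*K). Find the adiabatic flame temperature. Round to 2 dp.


T_ad = T_in + Hc / (m_p * cp)
Denominator = 17.6 * 1.13 = 19.8880
Temperature rise = 47422 / 19.8880 = 2384.45 K
T_ad = 64 + 2384.45 = 2448.45 deg C


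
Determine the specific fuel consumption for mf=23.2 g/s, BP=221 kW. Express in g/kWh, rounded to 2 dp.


SFC = (mf / BP) * 3600
Rate = 23.2 / 221 = 0.104977 g/(s*kW)
SFC = 0.104977 * 3600 = 377.92 g/kWh


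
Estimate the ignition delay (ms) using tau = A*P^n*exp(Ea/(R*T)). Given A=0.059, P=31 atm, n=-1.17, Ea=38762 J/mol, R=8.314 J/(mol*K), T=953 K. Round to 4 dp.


tau = A * P^n * exp(Ea/(R*T))
P^n = 31^(-1.17) = 0.01799313
Ea/(R*T) = 38762/(8.314*953) = 4.892189
exp(Ea/(R*T)) = 133.244973
tau = 0.059 * 0.01799313 * 133.244973 = 0.1415 ms


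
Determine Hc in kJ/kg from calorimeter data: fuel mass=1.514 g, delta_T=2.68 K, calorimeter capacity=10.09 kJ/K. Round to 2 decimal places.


Hc = C_cal * delta_T / m_fuel
Q_released = 10.09 * 2.68 = 27.0412 kJ
m_fuel = 1.514 g = 1.514/1000 kg = 0.001514 kg
Hc = 27.0412 / 0.001514 = 17860.77 kJ/kg


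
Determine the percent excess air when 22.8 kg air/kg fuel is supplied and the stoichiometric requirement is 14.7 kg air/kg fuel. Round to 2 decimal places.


Excess air = actual - stoichiometric = 22.8 - 14.7 = 8.10 kg/kg fuel
Excess air % = (excess / stoich) * 100 = (8.10 / 14.7) * 100 = 55.10%


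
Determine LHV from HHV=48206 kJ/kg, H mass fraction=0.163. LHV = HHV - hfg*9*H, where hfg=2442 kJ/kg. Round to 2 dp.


LHV = HHV - hfg * 9 * H
Water correction = 2442 * 9 * 0.163 = 3582.414 kJ/kg
LHV = 48206 - 3582.414 = 44623.59 kJ/kg


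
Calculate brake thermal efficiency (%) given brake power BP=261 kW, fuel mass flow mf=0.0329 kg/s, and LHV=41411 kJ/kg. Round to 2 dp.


eta_BTE = (BP / (mf * LHV)) * 100
Denominator = 0.0329 * 41411 = 1362.4219 kW
eta_BTE = (261 / 1362.4219) * 100 = 19.16%


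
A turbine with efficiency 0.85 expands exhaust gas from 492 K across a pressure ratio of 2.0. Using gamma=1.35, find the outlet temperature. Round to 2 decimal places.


T_out = T_in * (1 - eta * (1 - PR^(-(gamma-1)/gamma)))
Exponent = -(1.35-1)/1.35 = -0.25925926
PR^exp = 2.0^(-0.25925926) = 0.83551680
Factor = 1 - 0.85*(1 - 0.83551680) = 0.86018928
T_out = 492 * 0.86018928 = 423.21 K


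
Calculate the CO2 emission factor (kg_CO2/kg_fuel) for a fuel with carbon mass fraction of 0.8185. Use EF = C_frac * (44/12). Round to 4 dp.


EF = C_frac * (M_CO2 / M_C)
EF = 0.8185 * (44/12)
EF = 0.8185 * 3.666667 = 3.0012 kg_CO2/kg_fuel


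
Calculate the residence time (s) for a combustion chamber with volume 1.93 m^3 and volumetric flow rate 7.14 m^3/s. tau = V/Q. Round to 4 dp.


tau = V / Q_flow
tau = 1.93 / 7.14 = 0.2703 s


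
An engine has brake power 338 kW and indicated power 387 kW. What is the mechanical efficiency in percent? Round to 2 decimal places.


eta_mech = (BP / IP) * 100
Ratio = 338 / 387 = 0.8734
eta_mech = 0.8734 * 100 = 87.34%


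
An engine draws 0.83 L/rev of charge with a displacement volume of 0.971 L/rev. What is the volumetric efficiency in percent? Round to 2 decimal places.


eta_v = (V_actual / V_disp) * 100
Ratio = 0.83 / 0.971 = 0.8548
eta_v = 0.8548 * 100 = 85.48%


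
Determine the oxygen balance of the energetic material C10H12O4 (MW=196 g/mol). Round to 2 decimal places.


OB = -1600 * (2C + H/2 - O) / MW
Inner = 2*10 + 12/2 - 4 = 22.00
OB = -1600 * 22.00 / 196 = -179.59%


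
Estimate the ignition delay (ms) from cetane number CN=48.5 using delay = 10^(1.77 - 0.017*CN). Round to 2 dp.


delay = 10^(1.77 - 0.017*CN)
Exponent = 1.77 - 0.017*48.5 = 0.9455
delay = 10^0.9455 = 8.82 ms


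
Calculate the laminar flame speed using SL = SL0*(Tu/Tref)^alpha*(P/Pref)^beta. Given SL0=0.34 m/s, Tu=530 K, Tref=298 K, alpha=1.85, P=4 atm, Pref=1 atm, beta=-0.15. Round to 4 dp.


SL = SL0 * (Tu/Tref)^alpha * (P/Pref)^beta
T ratio = 530/298 = 1.77852349
(T ratio)^alpha = 1.77852349^1.85 = 2.901418
(P/Pref)^beta = 4^(-0.15) = 0.812252
SL = 0.34 * 2.901418 * 0.812252 = 0.8013 m/s


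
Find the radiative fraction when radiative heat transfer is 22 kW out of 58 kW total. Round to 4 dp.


f_rad = Q_rad / Q_total
f_rad = 22 / 58 = 0.3793


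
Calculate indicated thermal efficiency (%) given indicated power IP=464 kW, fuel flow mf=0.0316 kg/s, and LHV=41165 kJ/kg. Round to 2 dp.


eta_ith = (IP / (mf * LHV)) * 100
Denominator = 0.0316 * 41165 = 1300.8140 kW
eta_ith = (464 / 1300.8140) * 100 = 35.67%


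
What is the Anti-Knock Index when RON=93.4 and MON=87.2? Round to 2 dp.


AKI = (RON + MON) / 2
AKI = (93.4 + 87.2) / 2
AKI = 180.6 / 2 = 90.30


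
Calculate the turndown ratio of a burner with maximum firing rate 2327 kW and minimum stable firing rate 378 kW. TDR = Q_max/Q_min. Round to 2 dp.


TDR = Q_max / Q_min
TDR = 2327 / 378 = 6.16


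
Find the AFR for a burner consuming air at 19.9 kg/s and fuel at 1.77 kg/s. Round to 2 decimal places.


AFR = m_air / m_fuel
AFR = 19.9 / 1.77 = 11.24


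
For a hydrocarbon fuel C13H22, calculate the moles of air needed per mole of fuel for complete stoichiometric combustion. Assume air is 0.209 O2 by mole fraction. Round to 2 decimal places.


Balanced combustion: C13H22 + 18.5 O2 -> 13 CO2 + 11 H2O
O2 needed = C + H/4 = 13 + 22/4 = 18.50 moles
Air moles = O2 / 0.209 = 18.50 / 0.209 = 88.52 moles air


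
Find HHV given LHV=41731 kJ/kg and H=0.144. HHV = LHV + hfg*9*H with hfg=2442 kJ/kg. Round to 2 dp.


HHV = LHV + hfg * 9 * H
Water addition = 2442 * 9 * 0.144 = 3164.832 kJ/kg
HHV = 41731 + 3164.832 = 44895.83 kJ/kg


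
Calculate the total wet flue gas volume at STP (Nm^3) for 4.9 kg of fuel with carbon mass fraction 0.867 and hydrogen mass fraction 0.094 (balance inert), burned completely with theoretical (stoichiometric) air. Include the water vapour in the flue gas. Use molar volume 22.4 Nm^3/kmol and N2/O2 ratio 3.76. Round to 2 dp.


Per kg fuel: CO2 = (C/12 kmol)*22.4 = (0.867/12)*22.4 = 1.61840 Nm^3
Per kg fuel: H2O = (H/2 kmol)*22.4 = (0.094/2)*22.4 = 1.05280 Nm^3
O2 needed per kg fuel = C/12 + H/4 = 0.867/12 + 0.094/4 = 0.09575000 kmol
Per kg fuel: N2 = O2*3.76*22.4 = 0.09575000*3.76*22.4 = 8.06445 Nm^3
Total per kg = 1.61840 + 1.05280 + 8.06445 = 10.73565 Nm^3
Total = 10.73565 * 4.9 = 52.60 Nm^3


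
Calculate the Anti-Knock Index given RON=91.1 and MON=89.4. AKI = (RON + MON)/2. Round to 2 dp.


AKI = (RON + MON) / 2
AKI = (91.1 + 89.4) / 2
AKI = 180.5 / 2 = 90.25


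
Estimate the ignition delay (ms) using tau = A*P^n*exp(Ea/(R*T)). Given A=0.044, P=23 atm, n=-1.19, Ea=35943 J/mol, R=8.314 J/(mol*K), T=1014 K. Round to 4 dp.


tau = A * P^n * exp(Ea/(R*T))
P^n = 23^(-1.19) = 0.02396315
Ea/(R*T) = 35943/(8.314*1014) = 4.263501
exp(Ea/(R*T)) = 71.058309
tau = 0.044 * 0.02396315 * 71.058309 = 0.0749 ms


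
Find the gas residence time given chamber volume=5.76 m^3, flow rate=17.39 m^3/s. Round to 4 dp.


tau = V / Q_flow
tau = 5.76 / 17.39 = 0.3312 s


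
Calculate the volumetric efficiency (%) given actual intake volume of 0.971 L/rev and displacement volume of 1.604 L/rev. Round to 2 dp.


eta_v = (V_actual / V_disp) * 100
Ratio = 0.971 / 1.604 = 0.6054
eta_v = 0.6054 * 100 = 60.54%


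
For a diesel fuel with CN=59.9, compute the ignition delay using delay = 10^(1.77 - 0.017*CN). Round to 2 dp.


delay = 10^(1.77 - 0.017*CN)
Exponent = 1.77 - 0.017*59.9 = 0.7517
delay = 10^0.7517 = 5.65 ms


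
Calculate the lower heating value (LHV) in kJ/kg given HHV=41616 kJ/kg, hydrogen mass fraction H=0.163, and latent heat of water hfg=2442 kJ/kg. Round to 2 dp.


LHV = HHV - hfg * 9 * H
Water correction = 2442 * 9 * 0.163 = 3582.414 kJ/kg
LHV = 41616 - 3582.414 = 38033.59 kJ/kg


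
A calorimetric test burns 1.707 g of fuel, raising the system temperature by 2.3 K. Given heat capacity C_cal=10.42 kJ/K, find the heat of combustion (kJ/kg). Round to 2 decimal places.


Hc = C_cal * delta_T / m_fuel
Q_released = 10.42 * 2.3 = 23.9660 kJ
m_fuel = 1.707 g = 1.707/1000 kg = 0.001707 kg
Hc = 23.9660 / 0.001707 = 14039.84 kJ/kg
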